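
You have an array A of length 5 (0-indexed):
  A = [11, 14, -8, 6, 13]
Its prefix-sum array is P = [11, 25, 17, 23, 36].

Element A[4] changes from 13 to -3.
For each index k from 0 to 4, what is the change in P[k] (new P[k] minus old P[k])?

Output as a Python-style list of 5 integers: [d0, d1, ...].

Element change: A[4] 13 -> -3, delta = -16
For k < 4: P[k] unchanged, delta_P[k] = 0
For k >= 4: P[k] shifts by exactly -16
Delta array: [0, 0, 0, 0, -16]

Answer: [0, 0, 0, 0, -16]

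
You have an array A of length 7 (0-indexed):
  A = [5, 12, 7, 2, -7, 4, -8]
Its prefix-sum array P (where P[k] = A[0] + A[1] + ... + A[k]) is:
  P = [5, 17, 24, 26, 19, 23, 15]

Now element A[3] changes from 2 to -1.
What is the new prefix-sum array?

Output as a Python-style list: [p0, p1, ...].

Answer: [5, 17, 24, 23, 16, 20, 12]

Derivation:
Change: A[3] 2 -> -1, delta = -3
P[k] for k < 3: unchanged (A[3] not included)
P[k] for k >= 3: shift by delta = -3
  P[0] = 5 + 0 = 5
  P[1] = 17 + 0 = 17
  P[2] = 24 + 0 = 24
  P[3] = 26 + -3 = 23
  P[4] = 19 + -3 = 16
  P[5] = 23 + -3 = 20
  P[6] = 15 + -3 = 12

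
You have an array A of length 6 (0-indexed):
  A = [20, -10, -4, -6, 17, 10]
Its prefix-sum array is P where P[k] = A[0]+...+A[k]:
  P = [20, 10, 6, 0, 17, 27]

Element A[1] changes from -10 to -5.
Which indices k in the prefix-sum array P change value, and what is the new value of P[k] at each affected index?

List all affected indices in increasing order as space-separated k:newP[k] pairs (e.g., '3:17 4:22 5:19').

Answer: 1:15 2:11 3:5 4:22 5:32

Derivation:
P[k] = A[0] + ... + A[k]
P[k] includes A[1] iff k >= 1
Affected indices: 1, 2, ..., 5; delta = 5
  P[1]: 10 + 5 = 15
  P[2]: 6 + 5 = 11
  P[3]: 0 + 5 = 5
  P[4]: 17 + 5 = 22
  P[5]: 27 + 5 = 32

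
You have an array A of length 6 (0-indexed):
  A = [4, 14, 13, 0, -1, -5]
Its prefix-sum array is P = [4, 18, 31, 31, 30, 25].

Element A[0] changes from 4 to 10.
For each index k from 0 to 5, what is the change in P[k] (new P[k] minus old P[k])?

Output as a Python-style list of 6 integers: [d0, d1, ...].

Answer: [6, 6, 6, 6, 6, 6]

Derivation:
Element change: A[0] 4 -> 10, delta = 6
For k < 0: P[k] unchanged, delta_P[k] = 0
For k >= 0: P[k] shifts by exactly 6
Delta array: [6, 6, 6, 6, 6, 6]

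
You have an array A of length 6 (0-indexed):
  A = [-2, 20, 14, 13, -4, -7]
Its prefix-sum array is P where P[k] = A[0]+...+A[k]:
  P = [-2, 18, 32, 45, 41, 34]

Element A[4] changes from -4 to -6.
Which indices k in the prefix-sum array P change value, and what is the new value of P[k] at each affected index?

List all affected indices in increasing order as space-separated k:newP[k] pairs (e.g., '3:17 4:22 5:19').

P[k] = A[0] + ... + A[k]
P[k] includes A[4] iff k >= 4
Affected indices: 4, 5, ..., 5; delta = -2
  P[4]: 41 + -2 = 39
  P[5]: 34 + -2 = 32

Answer: 4:39 5:32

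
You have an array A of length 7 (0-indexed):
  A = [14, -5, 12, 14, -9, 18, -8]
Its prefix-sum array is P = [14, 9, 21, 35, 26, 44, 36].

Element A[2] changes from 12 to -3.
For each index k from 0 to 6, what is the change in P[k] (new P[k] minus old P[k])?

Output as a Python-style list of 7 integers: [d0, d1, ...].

Element change: A[2] 12 -> -3, delta = -15
For k < 2: P[k] unchanged, delta_P[k] = 0
For k >= 2: P[k] shifts by exactly -15
Delta array: [0, 0, -15, -15, -15, -15, -15]

Answer: [0, 0, -15, -15, -15, -15, -15]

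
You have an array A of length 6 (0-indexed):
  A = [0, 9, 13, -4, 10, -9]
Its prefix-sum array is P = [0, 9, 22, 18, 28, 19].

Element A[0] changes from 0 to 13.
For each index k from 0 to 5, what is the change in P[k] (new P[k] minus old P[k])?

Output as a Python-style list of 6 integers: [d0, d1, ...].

Element change: A[0] 0 -> 13, delta = 13
For k < 0: P[k] unchanged, delta_P[k] = 0
For k >= 0: P[k] shifts by exactly 13
Delta array: [13, 13, 13, 13, 13, 13]

Answer: [13, 13, 13, 13, 13, 13]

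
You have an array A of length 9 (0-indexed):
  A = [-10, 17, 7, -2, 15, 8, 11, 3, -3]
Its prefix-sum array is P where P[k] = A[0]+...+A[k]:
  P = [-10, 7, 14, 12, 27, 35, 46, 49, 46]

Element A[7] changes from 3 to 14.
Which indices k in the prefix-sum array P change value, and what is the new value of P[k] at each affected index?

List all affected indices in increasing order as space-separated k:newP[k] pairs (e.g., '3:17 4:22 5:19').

Answer: 7:60 8:57

Derivation:
P[k] = A[0] + ... + A[k]
P[k] includes A[7] iff k >= 7
Affected indices: 7, 8, ..., 8; delta = 11
  P[7]: 49 + 11 = 60
  P[8]: 46 + 11 = 57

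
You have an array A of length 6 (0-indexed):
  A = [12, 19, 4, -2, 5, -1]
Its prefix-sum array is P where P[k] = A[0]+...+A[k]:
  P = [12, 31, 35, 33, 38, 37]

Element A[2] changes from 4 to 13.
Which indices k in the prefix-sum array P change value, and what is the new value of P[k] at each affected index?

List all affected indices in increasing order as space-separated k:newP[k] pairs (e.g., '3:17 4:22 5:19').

Answer: 2:44 3:42 4:47 5:46

Derivation:
P[k] = A[0] + ... + A[k]
P[k] includes A[2] iff k >= 2
Affected indices: 2, 3, ..., 5; delta = 9
  P[2]: 35 + 9 = 44
  P[3]: 33 + 9 = 42
  P[4]: 38 + 9 = 47
  P[5]: 37 + 9 = 46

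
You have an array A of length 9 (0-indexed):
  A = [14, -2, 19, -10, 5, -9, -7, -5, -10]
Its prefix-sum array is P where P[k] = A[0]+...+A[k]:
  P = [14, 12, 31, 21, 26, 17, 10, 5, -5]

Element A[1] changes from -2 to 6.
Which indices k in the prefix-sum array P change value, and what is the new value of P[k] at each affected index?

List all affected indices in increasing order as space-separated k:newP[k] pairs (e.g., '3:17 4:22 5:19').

P[k] = A[0] + ... + A[k]
P[k] includes A[1] iff k >= 1
Affected indices: 1, 2, ..., 8; delta = 8
  P[1]: 12 + 8 = 20
  P[2]: 31 + 8 = 39
  P[3]: 21 + 8 = 29
  P[4]: 26 + 8 = 34
  P[5]: 17 + 8 = 25
  P[6]: 10 + 8 = 18
  P[7]: 5 + 8 = 13
  P[8]: -5 + 8 = 3

Answer: 1:20 2:39 3:29 4:34 5:25 6:18 7:13 8:3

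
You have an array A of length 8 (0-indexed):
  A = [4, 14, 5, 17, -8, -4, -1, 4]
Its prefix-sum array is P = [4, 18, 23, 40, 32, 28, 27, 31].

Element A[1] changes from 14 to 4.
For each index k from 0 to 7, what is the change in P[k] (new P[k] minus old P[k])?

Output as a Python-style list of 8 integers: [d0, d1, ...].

Element change: A[1] 14 -> 4, delta = -10
For k < 1: P[k] unchanged, delta_P[k] = 0
For k >= 1: P[k] shifts by exactly -10
Delta array: [0, -10, -10, -10, -10, -10, -10, -10]

Answer: [0, -10, -10, -10, -10, -10, -10, -10]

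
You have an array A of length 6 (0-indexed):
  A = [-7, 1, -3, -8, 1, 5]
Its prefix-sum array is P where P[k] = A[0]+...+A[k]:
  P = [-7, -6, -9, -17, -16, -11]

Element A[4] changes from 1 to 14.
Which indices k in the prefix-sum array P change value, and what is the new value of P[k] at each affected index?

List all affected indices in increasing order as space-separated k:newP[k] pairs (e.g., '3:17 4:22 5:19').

Answer: 4:-3 5:2

Derivation:
P[k] = A[0] + ... + A[k]
P[k] includes A[4] iff k >= 4
Affected indices: 4, 5, ..., 5; delta = 13
  P[4]: -16 + 13 = -3
  P[5]: -11 + 13 = 2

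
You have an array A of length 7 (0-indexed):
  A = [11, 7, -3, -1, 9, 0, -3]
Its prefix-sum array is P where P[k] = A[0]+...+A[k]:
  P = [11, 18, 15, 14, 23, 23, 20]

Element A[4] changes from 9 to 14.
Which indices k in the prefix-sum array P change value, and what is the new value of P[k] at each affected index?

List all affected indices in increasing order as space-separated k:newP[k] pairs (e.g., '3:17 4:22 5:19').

Answer: 4:28 5:28 6:25

Derivation:
P[k] = A[0] + ... + A[k]
P[k] includes A[4] iff k >= 4
Affected indices: 4, 5, ..., 6; delta = 5
  P[4]: 23 + 5 = 28
  P[5]: 23 + 5 = 28
  P[6]: 20 + 5 = 25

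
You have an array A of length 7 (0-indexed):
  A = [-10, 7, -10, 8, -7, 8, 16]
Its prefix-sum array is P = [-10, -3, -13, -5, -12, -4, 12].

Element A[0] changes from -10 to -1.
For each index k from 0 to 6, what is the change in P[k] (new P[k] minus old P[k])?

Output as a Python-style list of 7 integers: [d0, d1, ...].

Answer: [9, 9, 9, 9, 9, 9, 9]

Derivation:
Element change: A[0] -10 -> -1, delta = 9
For k < 0: P[k] unchanged, delta_P[k] = 0
For k >= 0: P[k] shifts by exactly 9
Delta array: [9, 9, 9, 9, 9, 9, 9]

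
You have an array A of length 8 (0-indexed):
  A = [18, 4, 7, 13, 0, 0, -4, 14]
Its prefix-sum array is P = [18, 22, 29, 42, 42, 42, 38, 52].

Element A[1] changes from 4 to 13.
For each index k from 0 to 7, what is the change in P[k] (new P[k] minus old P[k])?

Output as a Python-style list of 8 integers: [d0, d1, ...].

Element change: A[1] 4 -> 13, delta = 9
For k < 1: P[k] unchanged, delta_P[k] = 0
For k >= 1: P[k] shifts by exactly 9
Delta array: [0, 9, 9, 9, 9, 9, 9, 9]

Answer: [0, 9, 9, 9, 9, 9, 9, 9]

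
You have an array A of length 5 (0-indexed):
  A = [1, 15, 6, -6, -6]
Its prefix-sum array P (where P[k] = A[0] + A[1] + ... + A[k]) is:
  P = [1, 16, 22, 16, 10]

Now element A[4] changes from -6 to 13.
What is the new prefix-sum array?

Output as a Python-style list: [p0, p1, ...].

Answer: [1, 16, 22, 16, 29]

Derivation:
Change: A[4] -6 -> 13, delta = 19
P[k] for k < 4: unchanged (A[4] not included)
P[k] for k >= 4: shift by delta = 19
  P[0] = 1 + 0 = 1
  P[1] = 16 + 0 = 16
  P[2] = 22 + 0 = 22
  P[3] = 16 + 0 = 16
  P[4] = 10 + 19 = 29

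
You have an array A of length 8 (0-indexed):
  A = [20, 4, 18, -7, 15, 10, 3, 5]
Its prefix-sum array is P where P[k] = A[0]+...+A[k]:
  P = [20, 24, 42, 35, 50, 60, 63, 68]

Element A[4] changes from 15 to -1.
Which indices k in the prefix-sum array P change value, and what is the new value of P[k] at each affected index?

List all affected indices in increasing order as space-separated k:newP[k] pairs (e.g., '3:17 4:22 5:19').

Answer: 4:34 5:44 6:47 7:52

Derivation:
P[k] = A[0] + ... + A[k]
P[k] includes A[4] iff k >= 4
Affected indices: 4, 5, ..., 7; delta = -16
  P[4]: 50 + -16 = 34
  P[5]: 60 + -16 = 44
  P[6]: 63 + -16 = 47
  P[7]: 68 + -16 = 52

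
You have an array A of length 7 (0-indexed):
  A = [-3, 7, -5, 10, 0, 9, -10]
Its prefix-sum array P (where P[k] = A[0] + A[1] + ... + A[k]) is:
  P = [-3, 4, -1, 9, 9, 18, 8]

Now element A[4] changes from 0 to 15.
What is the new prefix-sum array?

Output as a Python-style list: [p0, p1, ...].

Answer: [-3, 4, -1, 9, 24, 33, 23]

Derivation:
Change: A[4] 0 -> 15, delta = 15
P[k] for k < 4: unchanged (A[4] not included)
P[k] for k >= 4: shift by delta = 15
  P[0] = -3 + 0 = -3
  P[1] = 4 + 0 = 4
  P[2] = -1 + 0 = -1
  P[3] = 9 + 0 = 9
  P[4] = 9 + 15 = 24
  P[5] = 18 + 15 = 33
  P[6] = 8 + 15 = 23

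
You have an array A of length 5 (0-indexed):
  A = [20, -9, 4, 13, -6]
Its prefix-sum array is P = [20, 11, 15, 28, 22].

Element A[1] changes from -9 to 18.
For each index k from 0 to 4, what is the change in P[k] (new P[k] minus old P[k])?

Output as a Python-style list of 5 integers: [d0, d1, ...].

Answer: [0, 27, 27, 27, 27]

Derivation:
Element change: A[1] -9 -> 18, delta = 27
For k < 1: P[k] unchanged, delta_P[k] = 0
For k >= 1: P[k] shifts by exactly 27
Delta array: [0, 27, 27, 27, 27]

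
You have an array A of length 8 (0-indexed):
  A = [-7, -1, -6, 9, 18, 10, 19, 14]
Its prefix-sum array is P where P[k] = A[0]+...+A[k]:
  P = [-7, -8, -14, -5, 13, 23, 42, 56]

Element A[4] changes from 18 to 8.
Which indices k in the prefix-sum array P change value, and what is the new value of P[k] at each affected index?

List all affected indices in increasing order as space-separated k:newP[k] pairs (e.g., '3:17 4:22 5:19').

Answer: 4:3 5:13 6:32 7:46

Derivation:
P[k] = A[0] + ... + A[k]
P[k] includes A[4] iff k >= 4
Affected indices: 4, 5, ..., 7; delta = -10
  P[4]: 13 + -10 = 3
  P[5]: 23 + -10 = 13
  P[6]: 42 + -10 = 32
  P[7]: 56 + -10 = 46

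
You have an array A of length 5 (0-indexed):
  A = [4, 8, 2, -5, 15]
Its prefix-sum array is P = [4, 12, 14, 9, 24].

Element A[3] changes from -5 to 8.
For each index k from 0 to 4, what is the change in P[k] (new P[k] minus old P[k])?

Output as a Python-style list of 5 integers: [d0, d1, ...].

Element change: A[3] -5 -> 8, delta = 13
For k < 3: P[k] unchanged, delta_P[k] = 0
For k >= 3: P[k] shifts by exactly 13
Delta array: [0, 0, 0, 13, 13]

Answer: [0, 0, 0, 13, 13]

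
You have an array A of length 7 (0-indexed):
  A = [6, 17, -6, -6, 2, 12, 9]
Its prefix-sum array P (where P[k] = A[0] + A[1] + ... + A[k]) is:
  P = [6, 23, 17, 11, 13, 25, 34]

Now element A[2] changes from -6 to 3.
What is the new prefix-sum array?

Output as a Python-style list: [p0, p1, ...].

Change: A[2] -6 -> 3, delta = 9
P[k] for k < 2: unchanged (A[2] not included)
P[k] for k >= 2: shift by delta = 9
  P[0] = 6 + 0 = 6
  P[1] = 23 + 0 = 23
  P[2] = 17 + 9 = 26
  P[3] = 11 + 9 = 20
  P[4] = 13 + 9 = 22
  P[5] = 25 + 9 = 34
  P[6] = 34 + 9 = 43

Answer: [6, 23, 26, 20, 22, 34, 43]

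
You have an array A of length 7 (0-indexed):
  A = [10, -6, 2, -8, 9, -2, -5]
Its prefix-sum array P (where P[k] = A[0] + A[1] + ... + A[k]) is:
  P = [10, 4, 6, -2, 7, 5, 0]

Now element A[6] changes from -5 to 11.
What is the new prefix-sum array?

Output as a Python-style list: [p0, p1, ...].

Change: A[6] -5 -> 11, delta = 16
P[k] for k < 6: unchanged (A[6] not included)
P[k] for k >= 6: shift by delta = 16
  P[0] = 10 + 0 = 10
  P[1] = 4 + 0 = 4
  P[2] = 6 + 0 = 6
  P[3] = -2 + 0 = -2
  P[4] = 7 + 0 = 7
  P[5] = 5 + 0 = 5
  P[6] = 0 + 16 = 16

Answer: [10, 4, 6, -2, 7, 5, 16]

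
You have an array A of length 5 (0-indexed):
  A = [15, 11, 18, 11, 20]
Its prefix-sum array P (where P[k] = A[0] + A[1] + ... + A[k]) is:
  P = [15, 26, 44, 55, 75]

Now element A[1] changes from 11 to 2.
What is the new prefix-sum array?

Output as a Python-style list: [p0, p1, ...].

Answer: [15, 17, 35, 46, 66]

Derivation:
Change: A[1] 11 -> 2, delta = -9
P[k] for k < 1: unchanged (A[1] not included)
P[k] for k >= 1: shift by delta = -9
  P[0] = 15 + 0 = 15
  P[1] = 26 + -9 = 17
  P[2] = 44 + -9 = 35
  P[3] = 55 + -9 = 46
  P[4] = 75 + -9 = 66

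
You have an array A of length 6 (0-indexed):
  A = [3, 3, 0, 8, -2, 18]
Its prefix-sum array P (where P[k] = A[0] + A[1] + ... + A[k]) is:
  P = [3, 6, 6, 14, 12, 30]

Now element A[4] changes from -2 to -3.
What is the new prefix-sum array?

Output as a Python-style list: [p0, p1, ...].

Answer: [3, 6, 6, 14, 11, 29]

Derivation:
Change: A[4] -2 -> -3, delta = -1
P[k] for k < 4: unchanged (A[4] not included)
P[k] for k >= 4: shift by delta = -1
  P[0] = 3 + 0 = 3
  P[1] = 6 + 0 = 6
  P[2] = 6 + 0 = 6
  P[3] = 14 + 0 = 14
  P[4] = 12 + -1 = 11
  P[5] = 30 + -1 = 29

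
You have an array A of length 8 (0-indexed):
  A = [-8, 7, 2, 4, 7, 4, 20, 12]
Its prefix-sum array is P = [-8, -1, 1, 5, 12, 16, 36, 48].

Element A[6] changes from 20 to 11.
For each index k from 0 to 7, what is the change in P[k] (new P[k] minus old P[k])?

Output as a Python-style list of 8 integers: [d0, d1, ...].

Element change: A[6] 20 -> 11, delta = -9
For k < 6: P[k] unchanged, delta_P[k] = 0
For k >= 6: P[k] shifts by exactly -9
Delta array: [0, 0, 0, 0, 0, 0, -9, -9]

Answer: [0, 0, 0, 0, 0, 0, -9, -9]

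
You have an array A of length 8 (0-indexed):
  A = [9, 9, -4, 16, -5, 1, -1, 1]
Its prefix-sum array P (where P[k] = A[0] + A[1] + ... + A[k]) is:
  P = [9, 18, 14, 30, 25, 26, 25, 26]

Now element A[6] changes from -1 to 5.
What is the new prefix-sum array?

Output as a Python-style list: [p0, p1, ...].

Change: A[6] -1 -> 5, delta = 6
P[k] for k < 6: unchanged (A[6] not included)
P[k] for k >= 6: shift by delta = 6
  P[0] = 9 + 0 = 9
  P[1] = 18 + 0 = 18
  P[2] = 14 + 0 = 14
  P[3] = 30 + 0 = 30
  P[4] = 25 + 0 = 25
  P[5] = 26 + 0 = 26
  P[6] = 25 + 6 = 31
  P[7] = 26 + 6 = 32

Answer: [9, 18, 14, 30, 25, 26, 31, 32]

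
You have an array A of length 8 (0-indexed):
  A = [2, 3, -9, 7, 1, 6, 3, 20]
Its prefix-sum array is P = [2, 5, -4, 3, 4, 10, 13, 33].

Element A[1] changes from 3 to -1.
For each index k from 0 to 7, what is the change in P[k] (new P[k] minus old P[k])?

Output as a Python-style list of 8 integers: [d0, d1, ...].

Element change: A[1] 3 -> -1, delta = -4
For k < 1: P[k] unchanged, delta_P[k] = 0
For k >= 1: P[k] shifts by exactly -4
Delta array: [0, -4, -4, -4, -4, -4, -4, -4]

Answer: [0, -4, -4, -4, -4, -4, -4, -4]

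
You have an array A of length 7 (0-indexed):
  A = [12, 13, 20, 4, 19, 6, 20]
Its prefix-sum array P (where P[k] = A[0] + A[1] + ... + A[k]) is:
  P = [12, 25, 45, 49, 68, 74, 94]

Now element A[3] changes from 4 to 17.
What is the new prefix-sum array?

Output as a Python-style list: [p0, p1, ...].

Change: A[3] 4 -> 17, delta = 13
P[k] for k < 3: unchanged (A[3] not included)
P[k] for k >= 3: shift by delta = 13
  P[0] = 12 + 0 = 12
  P[1] = 25 + 0 = 25
  P[2] = 45 + 0 = 45
  P[3] = 49 + 13 = 62
  P[4] = 68 + 13 = 81
  P[5] = 74 + 13 = 87
  P[6] = 94 + 13 = 107

Answer: [12, 25, 45, 62, 81, 87, 107]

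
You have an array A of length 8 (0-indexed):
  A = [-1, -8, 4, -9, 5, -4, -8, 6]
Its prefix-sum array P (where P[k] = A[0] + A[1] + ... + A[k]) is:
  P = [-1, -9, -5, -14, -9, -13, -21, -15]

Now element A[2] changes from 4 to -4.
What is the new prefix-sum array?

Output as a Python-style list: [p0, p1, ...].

Change: A[2] 4 -> -4, delta = -8
P[k] for k < 2: unchanged (A[2] not included)
P[k] for k >= 2: shift by delta = -8
  P[0] = -1 + 0 = -1
  P[1] = -9 + 0 = -9
  P[2] = -5 + -8 = -13
  P[3] = -14 + -8 = -22
  P[4] = -9 + -8 = -17
  P[5] = -13 + -8 = -21
  P[6] = -21 + -8 = -29
  P[7] = -15 + -8 = -23

Answer: [-1, -9, -13, -22, -17, -21, -29, -23]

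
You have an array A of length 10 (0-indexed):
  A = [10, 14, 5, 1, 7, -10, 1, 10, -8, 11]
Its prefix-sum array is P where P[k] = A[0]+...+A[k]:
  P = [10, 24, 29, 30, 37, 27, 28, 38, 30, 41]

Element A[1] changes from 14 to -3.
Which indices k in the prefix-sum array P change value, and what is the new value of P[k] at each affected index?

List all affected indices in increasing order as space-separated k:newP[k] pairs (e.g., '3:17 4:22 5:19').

P[k] = A[0] + ... + A[k]
P[k] includes A[1] iff k >= 1
Affected indices: 1, 2, ..., 9; delta = -17
  P[1]: 24 + -17 = 7
  P[2]: 29 + -17 = 12
  P[3]: 30 + -17 = 13
  P[4]: 37 + -17 = 20
  P[5]: 27 + -17 = 10
  P[6]: 28 + -17 = 11
  P[7]: 38 + -17 = 21
  P[8]: 30 + -17 = 13
  P[9]: 41 + -17 = 24

Answer: 1:7 2:12 3:13 4:20 5:10 6:11 7:21 8:13 9:24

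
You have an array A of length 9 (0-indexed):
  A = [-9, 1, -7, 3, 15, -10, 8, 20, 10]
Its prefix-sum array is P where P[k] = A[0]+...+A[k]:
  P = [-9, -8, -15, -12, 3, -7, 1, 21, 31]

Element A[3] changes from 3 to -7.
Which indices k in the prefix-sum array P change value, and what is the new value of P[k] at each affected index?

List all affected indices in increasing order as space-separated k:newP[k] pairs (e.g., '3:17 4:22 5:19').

Answer: 3:-22 4:-7 5:-17 6:-9 7:11 8:21

Derivation:
P[k] = A[0] + ... + A[k]
P[k] includes A[3] iff k >= 3
Affected indices: 3, 4, ..., 8; delta = -10
  P[3]: -12 + -10 = -22
  P[4]: 3 + -10 = -7
  P[5]: -7 + -10 = -17
  P[6]: 1 + -10 = -9
  P[7]: 21 + -10 = 11
  P[8]: 31 + -10 = 21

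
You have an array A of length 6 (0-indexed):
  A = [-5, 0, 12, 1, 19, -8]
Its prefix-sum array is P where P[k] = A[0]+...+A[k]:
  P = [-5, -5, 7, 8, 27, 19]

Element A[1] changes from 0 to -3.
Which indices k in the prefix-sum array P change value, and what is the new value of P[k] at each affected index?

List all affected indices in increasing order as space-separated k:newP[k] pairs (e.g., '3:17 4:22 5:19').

Answer: 1:-8 2:4 3:5 4:24 5:16

Derivation:
P[k] = A[0] + ... + A[k]
P[k] includes A[1] iff k >= 1
Affected indices: 1, 2, ..., 5; delta = -3
  P[1]: -5 + -3 = -8
  P[2]: 7 + -3 = 4
  P[3]: 8 + -3 = 5
  P[4]: 27 + -3 = 24
  P[5]: 19 + -3 = 16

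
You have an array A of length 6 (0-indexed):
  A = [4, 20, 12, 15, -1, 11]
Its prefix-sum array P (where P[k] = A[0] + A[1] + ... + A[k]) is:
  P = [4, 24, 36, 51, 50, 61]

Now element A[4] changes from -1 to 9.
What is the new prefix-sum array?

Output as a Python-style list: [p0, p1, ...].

Answer: [4, 24, 36, 51, 60, 71]

Derivation:
Change: A[4] -1 -> 9, delta = 10
P[k] for k < 4: unchanged (A[4] not included)
P[k] for k >= 4: shift by delta = 10
  P[0] = 4 + 0 = 4
  P[1] = 24 + 0 = 24
  P[2] = 36 + 0 = 36
  P[3] = 51 + 0 = 51
  P[4] = 50 + 10 = 60
  P[5] = 61 + 10 = 71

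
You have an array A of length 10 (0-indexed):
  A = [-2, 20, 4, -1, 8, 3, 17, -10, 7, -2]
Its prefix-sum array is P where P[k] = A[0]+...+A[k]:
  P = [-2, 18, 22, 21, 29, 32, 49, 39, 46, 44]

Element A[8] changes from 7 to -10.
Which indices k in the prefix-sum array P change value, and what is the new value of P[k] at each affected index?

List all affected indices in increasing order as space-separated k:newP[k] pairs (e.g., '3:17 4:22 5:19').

P[k] = A[0] + ... + A[k]
P[k] includes A[8] iff k >= 8
Affected indices: 8, 9, ..., 9; delta = -17
  P[8]: 46 + -17 = 29
  P[9]: 44 + -17 = 27

Answer: 8:29 9:27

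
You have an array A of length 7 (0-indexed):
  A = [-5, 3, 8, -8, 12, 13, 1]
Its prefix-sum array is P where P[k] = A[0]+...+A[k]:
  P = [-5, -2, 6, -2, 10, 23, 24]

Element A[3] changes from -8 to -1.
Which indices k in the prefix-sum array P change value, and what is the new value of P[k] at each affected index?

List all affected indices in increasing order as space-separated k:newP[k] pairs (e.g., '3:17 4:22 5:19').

Answer: 3:5 4:17 5:30 6:31

Derivation:
P[k] = A[0] + ... + A[k]
P[k] includes A[3] iff k >= 3
Affected indices: 3, 4, ..., 6; delta = 7
  P[3]: -2 + 7 = 5
  P[4]: 10 + 7 = 17
  P[5]: 23 + 7 = 30
  P[6]: 24 + 7 = 31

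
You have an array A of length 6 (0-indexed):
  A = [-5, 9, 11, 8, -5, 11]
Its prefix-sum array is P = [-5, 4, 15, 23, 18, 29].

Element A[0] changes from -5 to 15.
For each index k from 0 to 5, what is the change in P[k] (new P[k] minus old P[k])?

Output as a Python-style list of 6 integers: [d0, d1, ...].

Answer: [20, 20, 20, 20, 20, 20]

Derivation:
Element change: A[0] -5 -> 15, delta = 20
For k < 0: P[k] unchanged, delta_P[k] = 0
For k >= 0: P[k] shifts by exactly 20
Delta array: [20, 20, 20, 20, 20, 20]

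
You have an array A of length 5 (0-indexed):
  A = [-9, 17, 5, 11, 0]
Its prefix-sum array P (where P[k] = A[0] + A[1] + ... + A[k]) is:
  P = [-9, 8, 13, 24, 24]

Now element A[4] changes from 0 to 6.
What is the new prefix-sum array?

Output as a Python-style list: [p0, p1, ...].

Change: A[4] 0 -> 6, delta = 6
P[k] for k < 4: unchanged (A[4] not included)
P[k] for k >= 4: shift by delta = 6
  P[0] = -9 + 0 = -9
  P[1] = 8 + 0 = 8
  P[2] = 13 + 0 = 13
  P[3] = 24 + 0 = 24
  P[4] = 24 + 6 = 30

Answer: [-9, 8, 13, 24, 30]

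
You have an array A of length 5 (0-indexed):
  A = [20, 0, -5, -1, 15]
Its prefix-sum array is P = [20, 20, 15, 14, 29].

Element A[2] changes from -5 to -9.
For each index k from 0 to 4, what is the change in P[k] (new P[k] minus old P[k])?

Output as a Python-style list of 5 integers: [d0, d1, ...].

Answer: [0, 0, -4, -4, -4]

Derivation:
Element change: A[2] -5 -> -9, delta = -4
For k < 2: P[k] unchanged, delta_P[k] = 0
For k >= 2: P[k] shifts by exactly -4
Delta array: [0, 0, -4, -4, -4]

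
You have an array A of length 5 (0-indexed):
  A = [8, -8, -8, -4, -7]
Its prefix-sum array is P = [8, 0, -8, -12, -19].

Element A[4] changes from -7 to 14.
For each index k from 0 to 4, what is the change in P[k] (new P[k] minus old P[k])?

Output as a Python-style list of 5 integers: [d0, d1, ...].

Answer: [0, 0, 0, 0, 21]

Derivation:
Element change: A[4] -7 -> 14, delta = 21
For k < 4: P[k] unchanged, delta_P[k] = 0
For k >= 4: P[k] shifts by exactly 21
Delta array: [0, 0, 0, 0, 21]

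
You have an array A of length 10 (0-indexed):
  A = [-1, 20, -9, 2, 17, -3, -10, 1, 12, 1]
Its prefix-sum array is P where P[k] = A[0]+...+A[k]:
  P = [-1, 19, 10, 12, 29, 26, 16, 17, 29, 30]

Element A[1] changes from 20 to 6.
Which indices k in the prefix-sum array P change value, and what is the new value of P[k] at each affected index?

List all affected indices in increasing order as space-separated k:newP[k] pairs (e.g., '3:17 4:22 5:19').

P[k] = A[0] + ... + A[k]
P[k] includes A[1] iff k >= 1
Affected indices: 1, 2, ..., 9; delta = -14
  P[1]: 19 + -14 = 5
  P[2]: 10 + -14 = -4
  P[3]: 12 + -14 = -2
  P[4]: 29 + -14 = 15
  P[5]: 26 + -14 = 12
  P[6]: 16 + -14 = 2
  P[7]: 17 + -14 = 3
  P[8]: 29 + -14 = 15
  P[9]: 30 + -14 = 16

Answer: 1:5 2:-4 3:-2 4:15 5:12 6:2 7:3 8:15 9:16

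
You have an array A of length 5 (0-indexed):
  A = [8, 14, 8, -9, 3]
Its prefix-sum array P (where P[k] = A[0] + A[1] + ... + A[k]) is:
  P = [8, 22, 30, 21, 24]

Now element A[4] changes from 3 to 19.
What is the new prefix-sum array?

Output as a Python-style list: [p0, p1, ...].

Answer: [8, 22, 30, 21, 40]

Derivation:
Change: A[4] 3 -> 19, delta = 16
P[k] for k < 4: unchanged (A[4] not included)
P[k] for k >= 4: shift by delta = 16
  P[0] = 8 + 0 = 8
  P[1] = 22 + 0 = 22
  P[2] = 30 + 0 = 30
  P[3] = 21 + 0 = 21
  P[4] = 24 + 16 = 40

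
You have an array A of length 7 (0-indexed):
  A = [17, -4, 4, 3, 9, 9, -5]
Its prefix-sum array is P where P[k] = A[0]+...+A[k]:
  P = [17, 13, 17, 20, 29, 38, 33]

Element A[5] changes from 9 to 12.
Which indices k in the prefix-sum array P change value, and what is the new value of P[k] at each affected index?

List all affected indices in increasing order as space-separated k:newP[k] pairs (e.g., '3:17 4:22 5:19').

Answer: 5:41 6:36

Derivation:
P[k] = A[0] + ... + A[k]
P[k] includes A[5] iff k >= 5
Affected indices: 5, 6, ..., 6; delta = 3
  P[5]: 38 + 3 = 41
  P[6]: 33 + 3 = 36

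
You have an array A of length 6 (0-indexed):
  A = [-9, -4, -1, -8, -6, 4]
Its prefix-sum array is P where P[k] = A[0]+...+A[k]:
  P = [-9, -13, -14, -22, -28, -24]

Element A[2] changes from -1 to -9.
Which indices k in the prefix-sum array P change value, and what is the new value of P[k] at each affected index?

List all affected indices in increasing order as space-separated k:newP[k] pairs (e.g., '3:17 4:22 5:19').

Answer: 2:-22 3:-30 4:-36 5:-32

Derivation:
P[k] = A[0] + ... + A[k]
P[k] includes A[2] iff k >= 2
Affected indices: 2, 3, ..., 5; delta = -8
  P[2]: -14 + -8 = -22
  P[3]: -22 + -8 = -30
  P[4]: -28 + -8 = -36
  P[5]: -24 + -8 = -32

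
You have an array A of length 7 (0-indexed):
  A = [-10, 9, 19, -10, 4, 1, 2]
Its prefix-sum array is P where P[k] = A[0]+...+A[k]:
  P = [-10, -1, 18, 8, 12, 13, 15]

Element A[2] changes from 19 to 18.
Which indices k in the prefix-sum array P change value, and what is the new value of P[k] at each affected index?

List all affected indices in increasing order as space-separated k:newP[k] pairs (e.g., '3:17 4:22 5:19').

P[k] = A[0] + ... + A[k]
P[k] includes A[2] iff k >= 2
Affected indices: 2, 3, ..., 6; delta = -1
  P[2]: 18 + -1 = 17
  P[3]: 8 + -1 = 7
  P[4]: 12 + -1 = 11
  P[5]: 13 + -1 = 12
  P[6]: 15 + -1 = 14

Answer: 2:17 3:7 4:11 5:12 6:14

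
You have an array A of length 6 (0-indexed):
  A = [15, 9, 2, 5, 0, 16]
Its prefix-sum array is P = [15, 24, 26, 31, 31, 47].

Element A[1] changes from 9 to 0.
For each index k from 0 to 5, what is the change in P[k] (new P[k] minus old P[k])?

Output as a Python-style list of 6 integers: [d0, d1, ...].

Answer: [0, -9, -9, -9, -9, -9]

Derivation:
Element change: A[1] 9 -> 0, delta = -9
For k < 1: P[k] unchanged, delta_P[k] = 0
For k >= 1: P[k] shifts by exactly -9
Delta array: [0, -9, -9, -9, -9, -9]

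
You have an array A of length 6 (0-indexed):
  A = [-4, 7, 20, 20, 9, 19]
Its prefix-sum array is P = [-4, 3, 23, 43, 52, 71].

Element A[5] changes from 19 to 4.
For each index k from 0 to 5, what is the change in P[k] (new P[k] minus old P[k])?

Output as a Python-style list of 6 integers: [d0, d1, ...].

Answer: [0, 0, 0, 0, 0, -15]

Derivation:
Element change: A[5] 19 -> 4, delta = -15
For k < 5: P[k] unchanged, delta_P[k] = 0
For k >= 5: P[k] shifts by exactly -15
Delta array: [0, 0, 0, 0, 0, -15]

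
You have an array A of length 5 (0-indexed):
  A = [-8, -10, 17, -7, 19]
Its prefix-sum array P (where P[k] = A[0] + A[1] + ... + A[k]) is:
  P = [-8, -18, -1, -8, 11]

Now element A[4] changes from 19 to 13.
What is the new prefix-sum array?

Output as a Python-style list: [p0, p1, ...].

Answer: [-8, -18, -1, -8, 5]

Derivation:
Change: A[4] 19 -> 13, delta = -6
P[k] for k < 4: unchanged (A[4] not included)
P[k] for k >= 4: shift by delta = -6
  P[0] = -8 + 0 = -8
  P[1] = -18 + 0 = -18
  P[2] = -1 + 0 = -1
  P[3] = -8 + 0 = -8
  P[4] = 11 + -6 = 5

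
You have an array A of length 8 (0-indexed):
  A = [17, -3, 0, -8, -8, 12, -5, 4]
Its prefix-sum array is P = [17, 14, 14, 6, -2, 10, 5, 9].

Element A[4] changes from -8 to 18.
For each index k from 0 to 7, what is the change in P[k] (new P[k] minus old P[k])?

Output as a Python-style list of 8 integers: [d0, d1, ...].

Element change: A[4] -8 -> 18, delta = 26
For k < 4: P[k] unchanged, delta_P[k] = 0
For k >= 4: P[k] shifts by exactly 26
Delta array: [0, 0, 0, 0, 26, 26, 26, 26]

Answer: [0, 0, 0, 0, 26, 26, 26, 26]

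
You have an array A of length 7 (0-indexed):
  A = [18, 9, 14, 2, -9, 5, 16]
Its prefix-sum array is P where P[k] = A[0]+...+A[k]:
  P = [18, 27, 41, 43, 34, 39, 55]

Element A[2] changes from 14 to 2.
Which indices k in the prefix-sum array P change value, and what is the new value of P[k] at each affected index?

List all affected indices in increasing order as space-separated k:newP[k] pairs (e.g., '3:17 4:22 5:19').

Answer: 2:29 3:31 4:22 5:27 6:43

Derivation:
P[k] = A[0] + ... + A[k]
P[k] includes A[2] iff k >= 2
Affected indices: 2, 3, ..., 6; delta = -12
  P[2]: 41 + -12 = 29
  P[3]: 43 + -12 = 31
  P[4]: 34 + -12 = 22
  P[5]: 39 + -12 = 27
  P[6]: 55 + -12 = 43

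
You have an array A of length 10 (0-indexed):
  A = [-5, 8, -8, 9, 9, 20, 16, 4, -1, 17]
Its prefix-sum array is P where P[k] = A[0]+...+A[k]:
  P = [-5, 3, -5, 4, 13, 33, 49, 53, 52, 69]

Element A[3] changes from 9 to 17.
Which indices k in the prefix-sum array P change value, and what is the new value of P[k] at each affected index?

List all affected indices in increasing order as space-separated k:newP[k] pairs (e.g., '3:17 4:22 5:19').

Answer: 3:12 4:21 5:41 6:57 7:61 8:60 9:77

Derivation:
P[k] = A[0] + ... + A[k]
P[k] includes A[3] iff k >= 3
Affected indices: 3, 4, ..., 9; delta = 8
  P[3]: 4 + 8 = 12
  P[4]: 13 + 8 = 21
  P[5]: 33 + 8 = 41
  P[6]: 49 + 8 = 57
  P[7]: 53 + 8 = 61
  P[8]: 52 + 8 = 60
  P[9]: 69 + 8 = 77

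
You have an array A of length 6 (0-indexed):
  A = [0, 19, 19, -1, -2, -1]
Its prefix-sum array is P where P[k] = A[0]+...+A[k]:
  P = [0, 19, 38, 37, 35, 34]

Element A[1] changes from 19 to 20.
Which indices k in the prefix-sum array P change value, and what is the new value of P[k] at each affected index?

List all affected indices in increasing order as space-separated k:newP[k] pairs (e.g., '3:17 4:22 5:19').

P[k] = A[0] + ... + A[k]
P[k] includes A[1] iff k >= 1
Affected indices: 1, 2, ..., 5; delta = 1
  P[1]: 19 + 1 = 20
  P[2]: 38 + 1 = 39
  P[3]: 37 + 1 = 38
  P[4]: 35 + 1 = 36
  P[5]: 34 + 1 = 35

Answer: 1:20 2:39 3:38 4:36 5:35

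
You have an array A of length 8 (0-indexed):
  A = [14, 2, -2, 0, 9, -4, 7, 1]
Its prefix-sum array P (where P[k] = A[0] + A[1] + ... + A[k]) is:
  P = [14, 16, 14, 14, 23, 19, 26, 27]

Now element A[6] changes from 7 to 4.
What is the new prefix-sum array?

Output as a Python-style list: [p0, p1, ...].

Change: A[6] 7 -> 4, delta = -3
P[k] for k < 6: unchanged (A[6] not included)
P[k] for k >= 6: shift by delta = -3
  P[0] = 14 + 0 = 14
  P[1] = 16 + 0 = 16
  P[2] = 14 + 0 = 14
  P[3] = 14 + 0 = 14
  P[4] = 23 + 0 = 23
  P[5] = 19 + 0 = 19
  P[6] = 26 + -3 = 23
  P[7] = 27 + -3 = 24

Answer: [14, 16, 14, 14, 23, 19, 23, 24]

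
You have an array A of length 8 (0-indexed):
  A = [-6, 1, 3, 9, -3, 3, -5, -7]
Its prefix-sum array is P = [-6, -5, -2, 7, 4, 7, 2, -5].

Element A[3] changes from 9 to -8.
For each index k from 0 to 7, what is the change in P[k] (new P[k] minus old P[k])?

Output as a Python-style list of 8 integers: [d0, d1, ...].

Element change: A[3] 9 -> -8, delta = -17
For k < 3: P[k] unchanged, delta_P[k] = 0
For k >= 3: P[k] shifts by exactly -17
Delta array: [0, 0, 0, -17, -17, -17, -17, -17]

Answer: [0, 0, 0, -17, -17, -17, -17, -17]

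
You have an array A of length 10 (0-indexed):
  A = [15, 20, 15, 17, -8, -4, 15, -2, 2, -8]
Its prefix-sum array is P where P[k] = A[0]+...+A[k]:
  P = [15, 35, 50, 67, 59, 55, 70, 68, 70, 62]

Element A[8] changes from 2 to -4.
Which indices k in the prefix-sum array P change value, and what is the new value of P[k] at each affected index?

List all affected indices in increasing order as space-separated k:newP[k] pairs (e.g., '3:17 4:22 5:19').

P[k] = A[0] + ... + A[k]
P[k] includes A[8] iff k >= 8
Affected indices: 8, 9, ..., 9; delta = -6
  P[8]: 70 + -6 = 64
  P[9]: 62 + -6 = 56

Answer: 8:64 9:56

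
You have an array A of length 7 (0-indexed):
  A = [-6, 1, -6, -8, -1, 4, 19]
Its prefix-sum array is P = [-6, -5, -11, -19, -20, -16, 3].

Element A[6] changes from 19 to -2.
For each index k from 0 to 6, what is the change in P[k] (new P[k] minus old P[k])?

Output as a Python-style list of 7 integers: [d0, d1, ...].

Answer: [0, 0, 0, 0, 0, 0, -21]

Derivation:
Element change: A[6] 19 -> -2, delta = -21
For k < 6: P[k] unchanged, delta_P[k] = 0
For k >= 6: P[k] shifts by exactly -21
Delta array: [0, 0, 0, 0, 0, 0, -21]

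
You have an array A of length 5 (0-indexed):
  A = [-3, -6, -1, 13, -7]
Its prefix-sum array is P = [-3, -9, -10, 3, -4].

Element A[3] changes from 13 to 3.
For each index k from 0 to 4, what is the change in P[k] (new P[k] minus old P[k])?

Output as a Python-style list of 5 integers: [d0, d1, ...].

Answer: [0, 0, 0, -10, -10]

Derivation:
Element change: A[3] 13 -> 3, delta = -10
For k < 3: P[k] unchanged, delta_P[k] = 0
For k >= 3: P[k] shifts by exactly -10
Delta array: [0, 0, 0, -10, -10]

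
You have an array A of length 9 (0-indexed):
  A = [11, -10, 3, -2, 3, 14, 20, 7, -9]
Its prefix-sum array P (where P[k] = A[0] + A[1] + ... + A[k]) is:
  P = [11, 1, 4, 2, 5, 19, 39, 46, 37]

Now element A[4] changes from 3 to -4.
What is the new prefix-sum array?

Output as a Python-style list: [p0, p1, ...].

Change: A[4] 3 -> -4, delta = -7
P[k] for k < 4: unchanged (A[4] not included)
P[k] for k >= 4: shift by delta = -7
  P[0] = 11 + 0 = 11
  P[1] = 1 + 0 = 1
  P[2] = 4 + 0 = 4
  P[3] = 2 + 0 = 2
  P[4] = 5 + -7 = -2
  P[5] = 19 + -7 = 12
  P[6] = 39 + -7 = 32
  P[7] = 46 + -7 = 39
  P[8] = 37 + -7 = 30

Answer: [11, 1, 4, 2, -2, 12, 32, 39, 30]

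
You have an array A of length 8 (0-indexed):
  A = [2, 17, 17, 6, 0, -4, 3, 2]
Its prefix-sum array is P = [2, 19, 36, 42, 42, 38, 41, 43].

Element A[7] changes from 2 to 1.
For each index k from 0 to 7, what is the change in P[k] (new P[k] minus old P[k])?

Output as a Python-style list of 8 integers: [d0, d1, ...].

Element change: A[7] 2 -> 1, delta = -1
For k < 7: P[k] unchanged, delta_P[k] = 0
For k >= 7: P[k] shifts by exactly -1
Delta array: [0, 0, 0, 0, 0, 0, 0, -1]

Answer: [0, 0, 0, 0, 0, 0, 0, -1]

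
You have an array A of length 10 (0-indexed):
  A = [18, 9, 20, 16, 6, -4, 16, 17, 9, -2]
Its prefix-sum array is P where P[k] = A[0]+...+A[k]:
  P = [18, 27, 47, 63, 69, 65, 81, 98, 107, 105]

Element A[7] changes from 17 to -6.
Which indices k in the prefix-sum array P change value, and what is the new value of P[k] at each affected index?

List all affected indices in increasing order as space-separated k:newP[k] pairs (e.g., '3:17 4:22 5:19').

Answer: 7:75 8:84 9:82

Derivation:
P[k] = A[0] + ... + A[k]
P[k] includes A[7] iff k >= 7
Affected indices: 7, 8, ..., 9; delta = -23
  P[7]: 98 + -23 = 75
  P[8]: 107 + -23 = 84
  P[9]: 105 + -23 = 82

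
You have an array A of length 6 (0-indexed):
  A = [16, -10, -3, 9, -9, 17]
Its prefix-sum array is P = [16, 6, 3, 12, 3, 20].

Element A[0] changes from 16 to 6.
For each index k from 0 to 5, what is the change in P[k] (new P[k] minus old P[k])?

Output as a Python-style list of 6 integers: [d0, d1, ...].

Element change: A[0] 16 -> 6, delta = -10
For k < 0: P[k] unchanged, delta_P[k] = 0
For k >= 0: P[k] shifts by exactly -10
Delta array: [-10, -10, -10, -10, -10, -10]

Answer: [-10, -10, -10, -10, -10, -10]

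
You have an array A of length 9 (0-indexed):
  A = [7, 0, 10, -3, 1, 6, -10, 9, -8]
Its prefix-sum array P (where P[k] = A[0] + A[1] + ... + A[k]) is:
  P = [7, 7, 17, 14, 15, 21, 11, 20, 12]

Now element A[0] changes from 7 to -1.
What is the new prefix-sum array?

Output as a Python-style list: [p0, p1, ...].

Answer: [-1, -1, 9, 6, 7, 13, 3, 12, 4]

Derivation:
Change: A[0] 7 -> -1, delta = -8
P[k] for k < 0: unchanged (A[0] not included)
P[k] for k >= 0: shift by delta = -8
  P[0] = 7 + -8 = -1
  P[1] = 7 + -8 = -1
  P[2] = 17 + -8 = 9
  P[3] = 14 + -8 = 6
  P[4] = 15 + -8 = 7
  P[5] = 21 + -8 = 13
  P[6] = 11 + -8 = 3
  P[7] = 20 + -8 = 12
  P[8] = 12 + -8 = 4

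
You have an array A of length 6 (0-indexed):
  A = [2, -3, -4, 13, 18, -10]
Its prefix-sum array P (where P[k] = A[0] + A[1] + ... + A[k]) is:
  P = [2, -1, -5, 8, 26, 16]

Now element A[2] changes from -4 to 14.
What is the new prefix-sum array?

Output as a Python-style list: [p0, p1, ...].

Change: A[2] -4 -> 14, delta = 18
P[k] for k < 2: unchanged (A[2] not included)
P[k] for k >= 2: shift by delta = 18
  P[0] = 2 + 0 = 2
  P[1] = -1 + 0 = -1
  P[2] = -5 + 18 = 13
  P[3] = 8 + 18 = 26
  P[4] = 26 + 18 = 44
  P[5] = 16 + 18 = 34

Answer: [2, -1, 13, 26, 44, 34]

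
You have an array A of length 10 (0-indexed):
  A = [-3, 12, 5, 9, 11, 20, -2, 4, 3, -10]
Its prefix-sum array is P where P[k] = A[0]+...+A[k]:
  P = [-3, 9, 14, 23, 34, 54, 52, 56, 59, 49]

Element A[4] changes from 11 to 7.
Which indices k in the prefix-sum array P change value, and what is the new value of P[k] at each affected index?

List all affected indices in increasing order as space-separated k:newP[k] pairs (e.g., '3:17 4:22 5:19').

P[k] = A[0] + ... + A[k]
P[k] includes A[4] iff k >= 4
Affected indices: 4, 5, ..., 9; delta = -4
  P[4]: 34 + -4 = 30
  P[5]: 54 + -4 = 50
  P[6]: 52 + -4 = 48
  P[7]: 56 + -4 = 52
  P[8]: 59 + -4 = 55
  P[9]: 49 + -4 = 45

Answer: 4:30 5:50 6:48 7:52 8:55 9:45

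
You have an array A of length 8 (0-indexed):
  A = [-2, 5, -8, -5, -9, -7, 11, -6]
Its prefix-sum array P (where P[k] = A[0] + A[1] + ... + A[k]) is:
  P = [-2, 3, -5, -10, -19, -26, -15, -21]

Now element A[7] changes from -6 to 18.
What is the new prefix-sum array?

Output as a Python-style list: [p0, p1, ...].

Answer: [-2, 3, -5, -10, -19, -26, -15, 3]

Derivation:
Change: A[7] -6 -> 18, delta = 24
P[k] for k < 7: unchanged (A[7] not included)
P[k] for k >= 7: shift by delta = 24
  P[0] = -2 + 0 = -2
  P[1] = 3 + 0 = 3
  P[2] = -5 + 0 = -5
  P[3] = -10 + 0 = -10
  P[4] = -19 + 0 = -19
  P[5] = -26 + 0 = -26
  P[6] = -15 + 0 = -15
  P[7] = -21 + 24 = 3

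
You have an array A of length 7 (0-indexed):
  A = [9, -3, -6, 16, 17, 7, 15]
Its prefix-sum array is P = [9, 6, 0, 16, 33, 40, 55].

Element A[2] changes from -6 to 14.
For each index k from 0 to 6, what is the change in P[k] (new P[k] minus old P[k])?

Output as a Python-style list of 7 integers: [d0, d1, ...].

Answer: [0, 0, 20, 20, 20, 20, 20]

Derivation:
Element change: A[2] -6 -> 14, delta = 20
For k < 2: P[k] unchanged, delta_P[k] = 0
For k >= 2: P[k] shifts by exactly 20
Delta array: [0, 0, 20, 20, 20, 20, 20]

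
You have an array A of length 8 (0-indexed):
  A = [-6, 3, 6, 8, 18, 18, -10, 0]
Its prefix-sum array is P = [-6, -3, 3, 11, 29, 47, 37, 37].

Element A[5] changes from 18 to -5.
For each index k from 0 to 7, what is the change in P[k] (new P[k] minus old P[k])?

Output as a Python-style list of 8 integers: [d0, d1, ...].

Answer: [0, 0, 0, 0, 0, -23, -23, -23]

Derivation:
Element change: A[5] 18 -> -5, delta = -23
For k < 5: P[k] unchanged, delta_P[k] = 0
For k >= 5: P[k] shifts by exactly -23
Delta array: [0, 0, 0, 0, 0, -23, -23, -23]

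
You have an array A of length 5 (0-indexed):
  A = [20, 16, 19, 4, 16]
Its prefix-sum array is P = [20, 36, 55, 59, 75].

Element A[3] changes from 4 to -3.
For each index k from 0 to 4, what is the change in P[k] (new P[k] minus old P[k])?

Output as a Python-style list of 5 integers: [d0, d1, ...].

Answer: [0, 0, 0, -7, -7]

Derivation:
Element change: A[3] 4 -> -3, delta = -7
For k < 3: P[k] unchanged, delta_P[k] = 0
For k >= 3: P[k] shifts by exactly -7
Delta array: [0, 0, 0, -7, -7]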